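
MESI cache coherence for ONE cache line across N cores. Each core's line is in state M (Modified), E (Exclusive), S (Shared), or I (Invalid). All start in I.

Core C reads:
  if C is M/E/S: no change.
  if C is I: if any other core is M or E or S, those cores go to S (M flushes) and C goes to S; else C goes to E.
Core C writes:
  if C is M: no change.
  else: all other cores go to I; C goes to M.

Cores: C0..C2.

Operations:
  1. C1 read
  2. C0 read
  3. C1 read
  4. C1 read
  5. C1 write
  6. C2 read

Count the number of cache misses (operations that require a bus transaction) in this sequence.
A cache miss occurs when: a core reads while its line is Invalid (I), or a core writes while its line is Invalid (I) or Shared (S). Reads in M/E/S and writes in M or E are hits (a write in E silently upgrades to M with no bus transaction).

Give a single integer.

Answer: 4

Derivation:
Op 1: C1 read [C1 read from I: no other sharers -> C1=E (exclusive)] -> [I,E,I] [MISS #1: read from I]
Op 2: C0 read [C0 read from I: others=['C1=E'] -> C0=S, others downsized to S] -> [S,S,I] [MISS #2: read from I]
Op 3: C1 read [C1 read: already in S, no change] -> [S,S,I] [hit: read from S]
Op 4: C1 read [C1 read: already in S, no change] -> [S,S,I] [hit: read from S]
Op 5: C1 write [C1 write: invalidate ['C0=S'] -> C1=M] -> [I,M,I] [MISS #3: write from S]
Op 6: C2 read [C2 read from I: others=['C1=M'] -> C2=S, others downsized to S] -> [I,S,S] [MISS #4: read from I]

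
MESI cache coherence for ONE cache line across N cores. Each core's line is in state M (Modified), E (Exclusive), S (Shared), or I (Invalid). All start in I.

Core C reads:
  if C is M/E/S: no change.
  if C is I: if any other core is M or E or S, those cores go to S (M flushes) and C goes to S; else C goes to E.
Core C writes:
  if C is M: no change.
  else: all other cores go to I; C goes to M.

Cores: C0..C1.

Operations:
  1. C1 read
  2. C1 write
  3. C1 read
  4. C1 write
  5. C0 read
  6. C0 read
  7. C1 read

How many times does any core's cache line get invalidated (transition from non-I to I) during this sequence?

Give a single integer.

Op 1: C1 read [C1 read from I: no other sharers -> C1=E (exclusive)] -> [I,E] (invalidations this op: 0; running total: 0)
Op 2: C1 write [C1 write: invalidate none -> C1=M] -> [I,M] (invalidations this op: 0; running total: 0)
Op 3: C1 read [C1 read: already in M, no change] -> [I,M] (invalidations this op: 0; running total: 0)
Op 4: C1 write [C1 write: already M (modified), no change] -> [I,M] (invalidations this op: 0; running total: 0)
Op 5: C0 read [C0 read from I: others=['C1=M'] -> C0=S, others downsized to S] -> [S,S] (invalidations this op: 0; running total: 0)
Op 6: C0 read [C0 read: already in S, no change] -> [S,S] (invalidations this op: 0; running total: 0)
Op 7: C1 read [C1 read: already in S, no change] -> [S,S] (invalidations this op: 0; running total: 0)

Answer: 0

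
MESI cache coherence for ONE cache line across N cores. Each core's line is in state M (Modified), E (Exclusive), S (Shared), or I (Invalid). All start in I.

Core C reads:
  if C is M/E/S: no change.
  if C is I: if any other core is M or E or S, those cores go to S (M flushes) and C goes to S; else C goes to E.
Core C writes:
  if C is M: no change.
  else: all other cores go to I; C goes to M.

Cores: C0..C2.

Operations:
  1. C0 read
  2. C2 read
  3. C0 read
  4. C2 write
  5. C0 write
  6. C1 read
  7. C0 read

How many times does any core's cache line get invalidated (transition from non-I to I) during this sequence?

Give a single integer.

Op 1: C0 read [C0 read from I: no other sharers -> C0=E (exclusive)] -> [E,I,I] (invalidations this op: 0; running total: 0)
Op 2: C2 read [C2 read from I: others=['C0=E'] -> C2=S, others downsized to S] -> [S,I,S] (invalidations this op: 0; running total: 0)
Op 3: C0 read [C0 read: already in S, no change] -> [S,I,S] (invalidations this op: 0; running total: 0)
Op 4: C2 write [C2 write: invalidate ['C0=S'] -> C2=M] -> [I,I,M] (invalidations this op: 1; running total: 1)
Op 5: C0 write [C0 write: invalidate ['C2=M'] -> C0=M] -> [M,I,I] (invalidations this op: 1; running total: 2)
Op 6: C1 read [C1 read from I: others=['C0=M'] -> C1=S, others downsized to S] -> [S,S,I] (invalidations this op: 0; running total: 2)
Op 7: C0 read [C0 read: already in S, no change] -> [S,S,I] (invalidations this op: 0; running total: 2)

Answer: 2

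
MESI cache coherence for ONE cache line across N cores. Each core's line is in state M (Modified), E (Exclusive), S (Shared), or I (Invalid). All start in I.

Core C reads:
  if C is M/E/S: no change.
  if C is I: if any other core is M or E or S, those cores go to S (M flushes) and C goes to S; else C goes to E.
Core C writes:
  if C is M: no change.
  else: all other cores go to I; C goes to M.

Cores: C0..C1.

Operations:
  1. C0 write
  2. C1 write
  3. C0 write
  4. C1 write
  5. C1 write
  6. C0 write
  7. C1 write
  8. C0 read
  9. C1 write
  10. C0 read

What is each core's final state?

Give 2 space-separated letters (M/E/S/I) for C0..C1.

Op 1: C0 write [C0 write: invalidate none -> C0=M] -> [M,I]
Op 2: C1 write [C1 write: invalidate ['C0=M'] -> C1=M] -> [I,M]
Op 3: C0 write [C0 write: invalidate ['C1=M'] -> C0=M] -> [M,I]
Op 4: C1 write [C1 write: invalidate ['C0=M'] -> C1=M] -> [I,M]
Op 5: C1 write [C1 write: already M (modified), no change] -> [I,M]
Op 6: C0 write [C0 write: invalidate ['C1=M'] -> C0=M] -> [M,I]
Op 7: C1 write [C1 write: invalidate ['C0=M'] -> C1=M] -> [I,M]
Op 8: C0 read [C0 read from I: others=['C1=M'] -> C0=S, others downsized to S] -> [S,S]
Op 9: C1 write [C1 write: invalidate ['C0=S'] -> C1=M] -> [I,M]
Op 10: C0 read [C0 read from I: others=['C1=M'] -> C0=S, others downsized to S] -> [S,S]

Answer: S S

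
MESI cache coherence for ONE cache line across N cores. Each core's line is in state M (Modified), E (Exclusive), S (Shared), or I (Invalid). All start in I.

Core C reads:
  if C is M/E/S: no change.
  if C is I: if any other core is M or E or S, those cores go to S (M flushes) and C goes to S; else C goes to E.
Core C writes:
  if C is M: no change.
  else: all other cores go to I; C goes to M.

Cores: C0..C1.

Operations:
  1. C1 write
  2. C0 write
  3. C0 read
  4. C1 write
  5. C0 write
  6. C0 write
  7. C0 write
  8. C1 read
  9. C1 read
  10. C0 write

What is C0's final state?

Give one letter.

Op 1: C1 write [C1 write: invalidate none -> C1=M] -> [I,M]
Op 2: C0 write [C0 write: invalidate ['C1=M'] -> C0=M] -> [M,I]
Op 3: C0 read [C0 read: already in M, no change] -> [M,I]
Op 4: C1 write [C1 write: invalidate ['C0=M'] -> C1=M] -> [I,M]
Op 5: C0 write [C0 write: invalidate ['C1=M'] -> C0=M] -> [M,I]
Op 6: C0 write [C0 write: already M (modified), no change] -> [M,I]
Op 7: C0 write [C0 write: already M (modified), no change] -> [M,I]
Op 8: C1 read [C1 read from I: others=['C0=M'] -> C1=S, others downsized to S] -> [S,S]
Op 9: C1 read [C1 read: already in S, no change] -> [S,S]
Op 10: C0 write [C0 write: invalidate ['C1=S'] -> C0=M] -> [M,I]

Answer: M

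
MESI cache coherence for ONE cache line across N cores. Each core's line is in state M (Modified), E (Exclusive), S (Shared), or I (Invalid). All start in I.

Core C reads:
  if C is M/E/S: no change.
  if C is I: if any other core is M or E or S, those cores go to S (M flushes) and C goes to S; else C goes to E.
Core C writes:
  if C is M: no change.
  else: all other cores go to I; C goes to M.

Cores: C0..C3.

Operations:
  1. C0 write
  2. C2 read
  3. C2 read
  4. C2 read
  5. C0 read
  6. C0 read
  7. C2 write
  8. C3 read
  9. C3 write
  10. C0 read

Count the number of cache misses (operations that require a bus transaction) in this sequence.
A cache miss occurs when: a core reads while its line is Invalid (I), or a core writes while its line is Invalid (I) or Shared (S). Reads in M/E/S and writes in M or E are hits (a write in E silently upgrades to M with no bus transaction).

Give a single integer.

Answer: 6

Derivation:
Op 1: C0 write [C0 write: invalidate none -> C0=M] -> [M,I,I,I] [MISS #1: write from I]
Op 2: C2 read [C2 read from I: others=['C0=M'] -> C2=S, others downsized to S] -> [S,I,S,I] [MISS #2: read from I]
Op 3: C2 read [C2 read: already in S, no change] -> [S,I,S,I] [hit: read from S]
Op 4: C2 read [C2 read: already in S, no change] -> [S,I,S,I] [hit: read from S]
Op 5: C0 read [C0 read: already in S, no change] -> [S,I,S,I] [hit: read from S]
Op 6: C0 read [C0 read: already in S, no change] -> [S,I,S,I] [hit: read from S]
Op 7: C2 write [C2 write: invalidate ['C0=S'] -> C2=M] -> [I,I,M,I] [MISS #3: write from S]
Op 8: C3 read [C3 read from I: others=['C2=M'] -> C3=S, others downsized to S] -> [I,I,S,S] [MISS #4: read from I]
Op 9: C3 write [C3 write: invalidate ['C2=S'] -> C3=M] -> [I,I,I,M] [MISS #5: write from S]
Op 10: C0 read [C0 read from I: others=['C3=M'] -> C0=S, others downsized to S] -> [S,I,I,S] [MISS #6: read from I]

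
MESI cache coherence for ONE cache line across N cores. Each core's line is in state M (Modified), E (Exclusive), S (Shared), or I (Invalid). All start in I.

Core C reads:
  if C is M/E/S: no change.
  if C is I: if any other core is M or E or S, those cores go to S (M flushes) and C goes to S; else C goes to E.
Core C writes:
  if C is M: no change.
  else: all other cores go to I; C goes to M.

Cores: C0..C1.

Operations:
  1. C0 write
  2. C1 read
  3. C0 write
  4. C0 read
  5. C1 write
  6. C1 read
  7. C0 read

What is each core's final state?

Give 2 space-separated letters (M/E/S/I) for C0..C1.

Op 1: C0 write [C0 write: invalidate none -> C0=M] -> [M,I]
Op 2: C1 read [C1 read from I: others=['C0=M'] -> C1=S, others downsized to S] -> [S,S]
Op 3: C0 write [C0 write: invalidate ['C1=S'] -> C0=M] -> [M,I]
Op 4: C0 read [C0 read: already in M, no change] -> [M,I]
Op 5: C1 write [C1 write: invalidate ['C0=M'] -> C1=M] -> [I,M]
Op 6: C1 read [C1 read: already in M, no change] -> [I,M]
Op 7: C0 read [C0 read from I: others=['C1=M'] -> C0=S, others downsized to S] -> [S,S]

Answer: S S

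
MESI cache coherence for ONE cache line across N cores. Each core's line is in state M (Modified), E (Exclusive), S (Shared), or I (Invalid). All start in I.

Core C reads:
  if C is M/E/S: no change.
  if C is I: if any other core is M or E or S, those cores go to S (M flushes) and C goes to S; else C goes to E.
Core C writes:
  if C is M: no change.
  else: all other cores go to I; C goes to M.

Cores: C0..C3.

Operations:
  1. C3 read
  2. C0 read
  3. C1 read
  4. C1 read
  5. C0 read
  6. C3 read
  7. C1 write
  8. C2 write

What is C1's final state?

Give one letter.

Op 1: C3 read [C3 read from I: no other sharers -> C3=E (exclusive)] -> [I,I,I,E]
Op 2: C0 read [C0 read from I: others=['C3=E'] -> C0=S, others downsized to S] -> [S,I,I,S]
Op 3: C1 read [C1 read from I: others=['C0=S', 'C3=S'] -> C1=S, others downsized to S] -> [S,S,I,S]
Op 4: C1 read [C1 read: already in S, no change] -> [S,S,I,S]
Op 5: C0 read [C0 read: already in S, no change] -> [S,S,I,S]
Op 6: C3 read [C3 read: already in S, no change] -> [S,S,I,S]
Op 7: C1 write [C1 write: invalidate ['C0=S', 'C3=S'] -> C1=M] -> [I,M,I,I]
Op 8: C2 write [C2 write: invalidate ['C1=M'] -> C2=M] -> [I,I,M,I]

Answer: I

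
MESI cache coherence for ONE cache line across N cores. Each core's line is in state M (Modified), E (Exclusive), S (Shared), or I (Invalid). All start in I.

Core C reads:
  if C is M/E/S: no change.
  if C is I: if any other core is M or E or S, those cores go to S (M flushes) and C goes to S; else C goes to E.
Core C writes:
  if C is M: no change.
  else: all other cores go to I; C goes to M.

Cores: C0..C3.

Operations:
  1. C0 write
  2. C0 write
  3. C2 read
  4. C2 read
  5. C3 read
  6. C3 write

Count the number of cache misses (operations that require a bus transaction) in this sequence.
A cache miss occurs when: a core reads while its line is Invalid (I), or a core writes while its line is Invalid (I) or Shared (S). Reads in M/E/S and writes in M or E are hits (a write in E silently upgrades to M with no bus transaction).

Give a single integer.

Op 1: C0 write [C0 write: invalidate none -> C0=M] -> [M,I,I,I] [MISS #1: write from I]
Op 2: C0 write [C0 write: already M (modified), no change] -> [M,I,I,I] [hit: write from M]
Op 3: C2 read [C2 read from I: others=['C0=M'] -> C2=S, others downsized to S] -> [S,I,S,I] [MISS #2: read from I]
Op 4: C2 read [C2 read: already in S, no change] -> [S,I,S,I] [hit: read from S]
Op 5: C3 read [C3 read from I: others=['C0=S', 'C2=S'] -> C3=S, others downsized to S] -> [S,I,S,S] [MISS #3: read from I]
Op 6: C3 write [C3 write: invalidate ['C0=S', 'C2=S'] -> C3=M] -> [I,I,I,M] [MISS #4: write from S]

Answer: 4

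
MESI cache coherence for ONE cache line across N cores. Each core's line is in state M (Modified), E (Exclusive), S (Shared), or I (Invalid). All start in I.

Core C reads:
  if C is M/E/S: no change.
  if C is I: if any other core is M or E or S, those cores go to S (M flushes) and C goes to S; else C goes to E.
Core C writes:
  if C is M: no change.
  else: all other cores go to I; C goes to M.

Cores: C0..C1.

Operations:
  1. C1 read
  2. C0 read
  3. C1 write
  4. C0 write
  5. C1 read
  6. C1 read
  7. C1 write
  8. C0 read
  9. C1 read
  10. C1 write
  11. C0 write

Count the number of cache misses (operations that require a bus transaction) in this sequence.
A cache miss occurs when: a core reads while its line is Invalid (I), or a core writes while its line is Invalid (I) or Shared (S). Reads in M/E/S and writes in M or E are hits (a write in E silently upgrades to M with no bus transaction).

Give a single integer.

Op 1: C1 read [C1 read from I: no other sharers -> C1=E (exclusive)] -> [I,E] [MISS #1: read from I]
Op 2: C0 read [C0 read from I: others=['C1=E'] -> C0=S, others downsized to S] -> [S,S] [MISS #2: read from I]
Op 3: C1 write [C1 write: invalidate ['C0=S'] -> C1=M] -> [I,M] [MISS #3: write from S]
Op 4: C0 write [C0 write: invalidate ['C1=M'] -> C0=M] -> [M,I] [MISS #4: write from I]
Op 5: C1 read [C1 read from I: others=['C0=M'] -> C1=S, others downsized to S] -> [S,S] [MISS #5: read from I]
Op 6: C1 read [C1 read: already in S, no change] -> [S,S] [hit: read from S]
Op 7: C1 write [C1 write: invalidate ['C0=S'] -> C1=M] -> [I,M] [MISS #6: write from S]
Op 8: C0 read [C0 read from I: others=['C1=M'] -> C0=S, others downsized to S] -> [S,S] [MISS #7: read from I]
Op 9: C1 read [C1 read: already in S, no change] -> [S,S] [hit: read from S]
Op 10: C1 write [C1 write: invalidate ['C0=S'] -> C1=M] -> [I,M] [MISS #8: write from S]
Op 11: C0 write [C0 write: invalidate ['C1=M'] -> C0=M] -> [M,I] [MISS #9: write from I]

Answer: 9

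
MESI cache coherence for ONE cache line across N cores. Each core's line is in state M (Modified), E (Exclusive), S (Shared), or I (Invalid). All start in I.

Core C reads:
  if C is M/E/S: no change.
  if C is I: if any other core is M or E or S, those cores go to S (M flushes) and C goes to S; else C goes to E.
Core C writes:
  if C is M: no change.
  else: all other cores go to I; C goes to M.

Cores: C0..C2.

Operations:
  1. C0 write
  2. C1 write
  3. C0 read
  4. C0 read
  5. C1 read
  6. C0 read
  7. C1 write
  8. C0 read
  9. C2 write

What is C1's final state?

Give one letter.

Answer: I

Derivation:
Op 1: C0 write [C0 write: invalidate none -> C0=M] -> [M,I,I]
Op 2: C1 write [C1 write: invalidate ['C0=M'] -> C1=M] -> [I,M,I]
Op 3: C0 read [C0 read from I: others=['C1=M'] -> C0=S, others downsized to S] -> [S,S,I]
Op 4: C0 read [C0 read: already in S, no change] -> [S,S,I]
Op 5: C1 read [C1 read: already in S, no change] -> [S,S,I]
Op 6: C0 read [C0 read: already in S, no change] -> [S,S,I]
Op 7: C1 write [C1 write: invalidate ['C0=S'] -> C1=M] -> [I,M,I]
Op 8: C0 read [C0 read from I: others=['C1=M'] -> C0=S, others downsized to S] -> [S,S,I]
Op 9: C2 write [C2 write: invalidate ['C0=S', 'C1=S'] -> C2=M] -> [I,I,M]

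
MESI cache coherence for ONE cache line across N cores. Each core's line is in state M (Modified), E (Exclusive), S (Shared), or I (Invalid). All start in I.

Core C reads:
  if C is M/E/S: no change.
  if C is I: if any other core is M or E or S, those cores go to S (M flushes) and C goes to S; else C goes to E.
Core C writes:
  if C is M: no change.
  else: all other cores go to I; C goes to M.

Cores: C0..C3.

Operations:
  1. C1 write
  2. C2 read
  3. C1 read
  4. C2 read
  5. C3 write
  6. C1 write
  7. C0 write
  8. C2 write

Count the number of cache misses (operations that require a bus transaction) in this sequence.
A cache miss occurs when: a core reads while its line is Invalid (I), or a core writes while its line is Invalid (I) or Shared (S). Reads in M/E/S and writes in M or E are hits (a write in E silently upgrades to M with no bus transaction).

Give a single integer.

Op 1: C1 write [C1 write: invalidate none -> C1=M] -> [I,M,I,I] [MISS #1: write from I]
Op 2: C2 read [C2 read from I: others=['C1=M'] -> C2=S, others downsized to S] -> [I,S,S,I] [MISS #2: read from I]
Op 3: C1 read [C1 read: already in S, no change] -> [I,S,S,I] [hit: read from S]
Op 4: C2 read [C2 read: already in S, no change] -> [I,S,S,I] [hit: read from S]
Op 5: C3 write [C3 write: invalidate ['C1=S', 'C2=S'] -> C3=M] -> [I,I,I,M] [MISS #3: write from I]
Op 6: C1 write [C1 write: invalidate ['C3=M'] -> C1=M] -> [I,M,I,I] [MISS #4: write from I]
Op 7: C0 write [C0 write: invalidate ['C1=M'] -> C0=M] -> [M,I,I,I] [MISS #5: write from I]
Op 8: C2 write [C2 write: invalidate ['C0=M'] -> C2=M] -> [I,I,M,I] [MISS #6: write from I]

Answer: 6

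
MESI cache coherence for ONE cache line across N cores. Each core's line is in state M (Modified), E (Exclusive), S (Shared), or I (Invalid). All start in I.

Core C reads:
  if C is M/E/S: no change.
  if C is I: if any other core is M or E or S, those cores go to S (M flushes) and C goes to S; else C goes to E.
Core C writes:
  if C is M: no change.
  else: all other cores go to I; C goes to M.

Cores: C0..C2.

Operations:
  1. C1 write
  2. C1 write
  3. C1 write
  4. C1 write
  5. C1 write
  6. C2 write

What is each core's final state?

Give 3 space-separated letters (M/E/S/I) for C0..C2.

Answer: I I M

Derivation:
Op 1: C1 write [C1 write: invalidate none -> C1=M] -> [I,M,I]
Op 2: C1 write [C1 write: already M (modified), no change] -> [I,M,I]
Op 3: C1 write [C1 write: already M (modified), no change] -> [I,M,I]
Op 4: C1 write [C1 write: already M (modified), no change] -> [I,M,I]
Op 5: C1 write [C1 write: already M (modified), no change] -> [I,M,I]
Op 6: C2 write [C2 write: invalidate ['C1=M'] -> C2=M] -> [I,I,M]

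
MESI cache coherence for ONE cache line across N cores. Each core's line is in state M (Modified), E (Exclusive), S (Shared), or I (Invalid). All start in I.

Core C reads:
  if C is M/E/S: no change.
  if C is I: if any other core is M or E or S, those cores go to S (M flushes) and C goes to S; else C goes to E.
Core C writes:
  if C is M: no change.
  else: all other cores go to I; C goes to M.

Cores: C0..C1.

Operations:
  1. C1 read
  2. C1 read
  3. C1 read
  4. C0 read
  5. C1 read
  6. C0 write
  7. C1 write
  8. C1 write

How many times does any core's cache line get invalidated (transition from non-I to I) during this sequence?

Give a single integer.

Op 1: C1 read [C1 read from I: no other sharers -> C1=E (exclusive)] -> [I,E] (invalidations this op: 0; running total: 0)
Op 2: C1 read [C1 read: already in E, no change] -> [I,E] (invalidations this op: 0; running total: 0)
Op 3: C1 read [C1 read: already in E, no change] -> [I,E] (invalidations this op: 0; running total: 0)
Op 4: C0 read [C0 read from I: others=['C1=E'] -> C0=S, others downsized to S] -> [S,S] (invalidations this op: 0; running total: 0)
Op 5: C1 read [C1 read: already in S, no change] -> [S,S] (invalidations this op: 0; running total: 0)
Op 6: C0 write [C0 write: invalidate ['C1=S'] -> C0=M] -> [M,I] (invalidations this op: 1; running total: 1)
Op 7: C1 write [C1 write: invalidate ['C0=M'] -> C1=M] -> [I,M] (invalidations this op: 1; running total: 2)
Op 8: C1 write [C1 write: already M (modified), no change] -> [I,M] (invalidations this op: 0; running total: 2)

Answer: 2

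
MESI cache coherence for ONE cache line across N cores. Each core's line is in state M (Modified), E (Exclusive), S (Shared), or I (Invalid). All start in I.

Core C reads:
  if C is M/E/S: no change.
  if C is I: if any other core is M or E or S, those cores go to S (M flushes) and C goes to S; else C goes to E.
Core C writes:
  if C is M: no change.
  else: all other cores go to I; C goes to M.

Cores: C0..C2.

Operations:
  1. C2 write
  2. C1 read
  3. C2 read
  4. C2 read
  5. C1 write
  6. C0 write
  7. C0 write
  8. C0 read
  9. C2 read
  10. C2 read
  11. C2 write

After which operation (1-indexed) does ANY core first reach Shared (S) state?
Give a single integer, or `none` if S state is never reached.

Answer: 2

Derivation:
Op 1: C2 write [C2 write: invalidate none -> C2=M] -> [I,I,M]
Op 2: C1 read [C1 read from I: others=['C2=M'] -> C1=S, others downsized to S] -> [I,S,S]
  -> First S state at op 2; remaining ops need not be traced.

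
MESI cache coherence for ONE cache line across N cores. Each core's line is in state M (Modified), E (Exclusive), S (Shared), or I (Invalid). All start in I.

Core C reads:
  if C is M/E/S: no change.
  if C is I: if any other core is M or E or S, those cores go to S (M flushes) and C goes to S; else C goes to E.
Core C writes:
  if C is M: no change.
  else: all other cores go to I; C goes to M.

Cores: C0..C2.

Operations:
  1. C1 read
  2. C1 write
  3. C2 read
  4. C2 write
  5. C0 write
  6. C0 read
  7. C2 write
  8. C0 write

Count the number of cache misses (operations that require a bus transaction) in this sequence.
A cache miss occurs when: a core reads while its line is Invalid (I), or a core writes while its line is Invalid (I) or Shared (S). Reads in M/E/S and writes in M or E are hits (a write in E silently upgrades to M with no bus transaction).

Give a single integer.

Op 1: C1 read [C1 read from I: no other sharers -> C1=E (exclusive)] -> [I,E,I] [MISS #1: read from I]
Op 2: C1 write [C1 write: invalidate none -> C1=M] -> [I,M,I] [hit: write from E is a silent E->M upgrade, no bus transaction]
Op 3: C2 read [C2 read from I: others=['C1=M'] -> C2=S, others downsized to S] -> [I,S,S] [MISS #2: read from I]
Op 4: C2 write [C2 write: invalidate ['C1=S'] -> C2=M] -> [I,I,M] [MISS #3: write from S]
Op 5: C0 write [C0 write: invalidate ['C2=M'] -> C0=M] -> [M,I,I] [MISS #4: write from I]
Op 6: C0 read [C0 read: already in M, no change] -> [M,I,I] [hit: read from M]
Op 7: C2 write [C2 write: invalidate ['C0=M'] -> C2=M] -> [I,I,M] [MISS #5: write from I]
Op 8: C0 write [C0 write: invalidate ['C2=M'] -> C0=M] -> [M,I,I] [MISS #6: write from I]

Answer: 6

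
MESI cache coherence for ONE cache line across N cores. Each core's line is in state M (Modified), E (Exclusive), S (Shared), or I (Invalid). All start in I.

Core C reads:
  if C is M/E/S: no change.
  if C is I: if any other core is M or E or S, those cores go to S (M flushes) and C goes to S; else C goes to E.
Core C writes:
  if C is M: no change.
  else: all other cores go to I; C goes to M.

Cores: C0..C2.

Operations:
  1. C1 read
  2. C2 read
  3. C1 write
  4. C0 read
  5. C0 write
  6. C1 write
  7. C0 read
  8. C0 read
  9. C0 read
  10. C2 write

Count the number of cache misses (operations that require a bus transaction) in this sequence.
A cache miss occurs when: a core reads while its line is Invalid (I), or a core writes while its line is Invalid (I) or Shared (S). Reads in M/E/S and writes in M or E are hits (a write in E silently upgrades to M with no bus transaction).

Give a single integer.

Answer: 8

Derivation:
Op 1: C1 read [C1 read from I: no other sharers -> C1=E (exclusive)] -> [I,E,I] [MISS #1: read from I]
Op 2: C2 read [C2 read from I: others=['C1=E'] -> C2=S, others downsized to S] -> [I,S,S] [MISS #2: read from I]
Op 3: C1 write [C1 write: invalidate ['C2=S'] -> C1=M] -> [I,M,I] [MISS #3: write from S]
Op 4: C0 read [C0 read from I: others=['C1=M'] -> C0=S, others downsized to S] -> [S,S,I] [MISS #4: read from I]
Op 5: C0 write [C0 write: invalidate ['C1=S'] -> C0=M] -> [M,I,I] [MISS #5: write from S]
Op 6: C1 write [C1 write: invalidate ['C0=M'] -> C1=M] -> [I,M,I] [MISS #6: write from I]
Op 7: C0 read [C0 read from I: others=['C1=M'] -> C0=S, others downsized to S] -> [S,S,I] [MISS #7: read from I]
Op 8: C0 read [C0 read: already in S, no change] -> [S,S,I] [hit: read from S]
Op 9: C0 read [C0 read: already in S, no change] -> [S,S,I] [hit: read from S]
Op 10: C2 write [C2 write: invalidate ['C0=S', 'C1=S'] -> C2=M] -> [I,I,M] [MISS #8: write from I]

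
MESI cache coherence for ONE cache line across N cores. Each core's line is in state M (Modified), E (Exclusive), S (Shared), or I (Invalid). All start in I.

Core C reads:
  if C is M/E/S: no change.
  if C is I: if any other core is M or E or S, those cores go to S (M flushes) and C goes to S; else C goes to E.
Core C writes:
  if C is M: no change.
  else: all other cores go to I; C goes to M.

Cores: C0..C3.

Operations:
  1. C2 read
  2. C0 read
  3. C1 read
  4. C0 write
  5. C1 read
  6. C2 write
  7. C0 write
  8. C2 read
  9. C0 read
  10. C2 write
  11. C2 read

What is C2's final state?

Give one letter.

Op 1: C2 read [C2 read from I: no other sharers -> C2=E (exclusive)] -> [I,I,E,I]
Op 2: C0 read [C0 read from I: others=['C2=E'] -> C0=S, others downsized to S] -> [S,I,S,I]
Op 3: C1 read [C1 read from I: others=['C0=S', 'C2=S'] -> C1=S, others downsized to S] -> [S,S,S,I]
Op 4: C0 write [C0 write: invalidate ['C1=S', 'C2=S'] -> C0=M] -> [M,I,I,I]
Op 5: C1 read [C1 read from I: others=['C0=M'] -> C1=S, others downsized to S] -> [S,S,I,I]
Op 6: C2 write [C2 write: invalidate ['C0=S', 'C1=S'] -> C2=M] -> [I,I,M,I]
Op 7: C0 write [C0 write: invalidate ['C2=M'] -> C0=M] -> [M,I,I,I]
Op 8: C2 read [C2 read from I: others=['C0=M'] -> C2=S, others downsized to S] -> [S,I,S,I]
Op 9: C0 read [C0 read: already in S, no change] -> [S,I,S,I]
Op 10: C2 write [C2 write: invalidate ['C0=S'] -> C2=M] -> [I,I,M,I]
Op 11: C2 read [C2 read: already in M, no change] -> [I,I,M,I]

Answer: M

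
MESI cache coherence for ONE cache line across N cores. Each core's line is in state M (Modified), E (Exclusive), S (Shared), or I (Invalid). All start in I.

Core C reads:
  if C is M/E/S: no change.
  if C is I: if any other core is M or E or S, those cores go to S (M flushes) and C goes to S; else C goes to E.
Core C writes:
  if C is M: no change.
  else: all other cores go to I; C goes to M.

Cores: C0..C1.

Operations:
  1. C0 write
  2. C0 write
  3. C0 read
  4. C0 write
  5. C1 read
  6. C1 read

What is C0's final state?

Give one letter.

Op 1: C0 write [C0 write: invalidate none -> C0=M] -> [M,I]
Op 2: C0 write [C0 write: already M (modified), no change] -> [M,I]
Op 3: C0 read [C0 read: already in M, no change] -> [M,I]
Op 4: C0 write [C0 write: already M (modified), no change] -> [M,I]
Op 5: C1 read [C1 read from I: others=['C0=M'] -> C1=S, others downsized to S] -> [S,S]
Op 6: C1 read [C1 read: already in S, no change] -> [S,S]

Answer: S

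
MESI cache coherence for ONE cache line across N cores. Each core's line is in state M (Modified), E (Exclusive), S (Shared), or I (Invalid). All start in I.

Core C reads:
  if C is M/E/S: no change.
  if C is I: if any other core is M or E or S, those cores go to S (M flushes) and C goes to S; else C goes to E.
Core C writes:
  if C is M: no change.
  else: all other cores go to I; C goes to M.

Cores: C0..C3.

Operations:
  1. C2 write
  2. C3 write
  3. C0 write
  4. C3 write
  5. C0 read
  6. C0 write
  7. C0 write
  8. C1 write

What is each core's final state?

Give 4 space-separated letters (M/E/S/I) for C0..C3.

Answer: I M I I

Derivation:
Op 1: C2 write [C2 write: invalidate none -> C2=M] -> [I,I,M,I]
Op 2: C3 write [C3 write: invalidate ['C2=M'] -> C3=M] -> [I,I,I,M]
Op 3: C0 write [C0 write: invalidate ['C3=M'] -> C0=M] -> [M,I,I,I]
Op 4: C3 write [C3 write: invalidate ['C0=M'] -> C3=M] -> [I,I,I,M]
Op 5: C0 read [C0 read from I: others=['C3=M'] -> C0=S, others downsized to S] -> [S,I,I,S]
Op 6: C0 write [C0 write: invalidate ['C3=S'] -> C0=M] -> [M,I,I,I]
Op 7: C0 write [C0 write: already M (modified), no change] -> [M,I,I,I]
Op 8: C1 write [C1 write: invalidate ['C0=M'] -> C1=M] -> [I,M,I,I]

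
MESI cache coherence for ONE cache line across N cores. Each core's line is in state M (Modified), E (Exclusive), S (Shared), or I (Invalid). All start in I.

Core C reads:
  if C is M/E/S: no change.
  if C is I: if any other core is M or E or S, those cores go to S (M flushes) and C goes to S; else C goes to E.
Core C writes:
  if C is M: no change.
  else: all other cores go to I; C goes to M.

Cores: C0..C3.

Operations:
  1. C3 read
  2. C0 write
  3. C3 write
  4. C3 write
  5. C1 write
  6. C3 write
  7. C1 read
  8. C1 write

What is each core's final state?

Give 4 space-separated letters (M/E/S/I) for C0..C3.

Answer: I M I I

Derivation:
Op 1: C3 read [C3 read from I: no other sharers -> C3=E (exclusive)] -> [I,I,I,E]
Op 2: C0 write [C0 write: invalidate ['C3=E'] -> C0=M] -> [M,I,I,I]
Op 3: C3 write [C3 write: invalidate ['C0=M'] -> C3=M] -> [I,I,I,M]
Op 4: C3 write [C3 write: already M (modified), no change] -> [I,I,I,M]
Op 5: C1 write [C1 write: invalidate ['C3=M'] -> C1=M] -> [I,M,I,I]
Op 6: C3 write [C3 write: invalidate ['C1=M'] -> C3=M] -> [I,I,I,M]
Op 7: C1 read [C1 read from I: others=['C3=M'] -> C1=S, others downsized to S] -> [I,S,I,S]
Op 8: C1 write [C1 write: invalidate ['C3=S'] -> C1=M] -> [I,M,I,I]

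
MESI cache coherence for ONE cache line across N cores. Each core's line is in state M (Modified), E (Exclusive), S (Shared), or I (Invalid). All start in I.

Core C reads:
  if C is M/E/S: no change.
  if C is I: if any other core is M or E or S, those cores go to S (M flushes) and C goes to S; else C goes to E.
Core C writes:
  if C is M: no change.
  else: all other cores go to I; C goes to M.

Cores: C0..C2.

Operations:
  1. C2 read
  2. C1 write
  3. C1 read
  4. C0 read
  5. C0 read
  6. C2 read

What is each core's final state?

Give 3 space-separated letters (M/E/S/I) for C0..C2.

Answer: S S S

Derivation:
Op 1: C2 read [C2 read from I: no other sharers -> C2=E (exclusive)] -> [I,I,E]
Op 2: C1 write [C1 write: invalidate ['C2=E'] -> C1=M] -> [I,M,I]
Op 3: C1 read [C1 read: already in M, no change] -> [I,M,I]
Op 4: C0 read [C0 read from I: others=['C1=M'] -> C0=S, others downsized to S] -> [S,S,I]
Op 5: C0 read [C0 read: already in S, no change] -> [S,S,I]
Op 6: C2 read [C2 read from I: others=['C0=S', 'C1=S'] -> C2=S, others downsized to S] -> [S,S,S]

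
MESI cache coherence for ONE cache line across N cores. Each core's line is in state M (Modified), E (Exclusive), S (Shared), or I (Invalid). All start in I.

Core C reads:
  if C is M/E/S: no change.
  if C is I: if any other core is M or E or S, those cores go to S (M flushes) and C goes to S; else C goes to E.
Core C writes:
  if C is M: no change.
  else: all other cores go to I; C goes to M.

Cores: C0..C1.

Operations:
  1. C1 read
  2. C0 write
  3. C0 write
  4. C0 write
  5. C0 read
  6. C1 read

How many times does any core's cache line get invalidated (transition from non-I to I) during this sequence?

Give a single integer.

Answer: 1

Derivation:
Op 1: C1 read [C1 read from I: no other sharers -> C1=E (exclusive)] -> [I,E] (invalidations this op: 0; running total: 0)
Op 2: C0 write [C0 write: invalidate ['C1=E'] -> C0=M] -> [M,I] (invalidations this op: 1; running total: 1)
Op 3: C0 write [C0 write: already M (modified), no change] -> [M,I] (invalidations this op: 0; running total: 1)
Op 4: C0 write [C0 write: already M (modified), no change] -> [M,I] (invalidations this op: 0; running total: 1)
Op 5: C0 read [C0 read: already in M, no change] -> [M,I] (invalidations this op: 0; running total: 1)
Op 6: C1 read [C1 read from I: others=['C0=M'] -> C1=S, others downsized to S] -> [S,S] (invalidations this op: 0; running total: 1)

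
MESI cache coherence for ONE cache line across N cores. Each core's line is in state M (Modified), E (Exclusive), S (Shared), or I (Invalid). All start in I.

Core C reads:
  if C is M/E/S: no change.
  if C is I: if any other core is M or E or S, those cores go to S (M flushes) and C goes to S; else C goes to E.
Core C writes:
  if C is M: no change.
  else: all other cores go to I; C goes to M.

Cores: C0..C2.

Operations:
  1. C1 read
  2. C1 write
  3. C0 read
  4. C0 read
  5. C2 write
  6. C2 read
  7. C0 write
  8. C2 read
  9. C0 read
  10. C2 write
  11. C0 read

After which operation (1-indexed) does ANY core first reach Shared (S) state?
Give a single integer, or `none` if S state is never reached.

Answer: 3

Derivation:
Op 1: C1 read [C1 read from I: no other sharers -> C1=E (exclusive)] -> [I,E,I]
Op 2: C1 write [C1 write: invalidate none -> C1=M] -> [I,M,I]
Op 3: C0 read [C0 read from I: others=['C1=M'] -> C0=S, others downsized to S] -> [S,S,I]
  -> First S state at op 3; remaining ops need not be traced.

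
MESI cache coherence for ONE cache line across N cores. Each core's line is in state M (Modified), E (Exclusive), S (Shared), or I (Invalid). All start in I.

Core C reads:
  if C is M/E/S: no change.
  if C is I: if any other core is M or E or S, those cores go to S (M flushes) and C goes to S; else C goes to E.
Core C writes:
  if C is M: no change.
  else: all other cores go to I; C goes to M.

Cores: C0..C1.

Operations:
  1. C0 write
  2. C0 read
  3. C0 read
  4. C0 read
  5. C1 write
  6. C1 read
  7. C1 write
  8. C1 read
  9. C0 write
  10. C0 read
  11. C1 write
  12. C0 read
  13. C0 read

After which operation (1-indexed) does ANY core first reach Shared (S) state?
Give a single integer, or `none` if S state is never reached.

Answer: 12

Derivation:
Op 1: C0 write [C0 write: invalidate none -> C0=M] -> [M,I]
Op 2: C0 read [C0 read: already in M, no change] -> [M,I]
Op 3: C0 read [C0 read: already in M, no change] -> [M,I]
Op 4: C0 read [C0 read: already in M, no change] -> [M,I]
Op 5: C1 write [C1 write: invalidate ['C0=M'] -> C1=M] -> [I,M]
Op 6: C1 read [C1 read: already in M, no change] -> [I,M]
Op 7: C1 write [C1 write: already M (modified), no change] -> [I,M]
Op 8: C1 read [C1 read: already in M, no change] -> [I,M]
Op 9: C0 write [C0 write: invalidate ['C1=M'] -> C0=M] -> [M,I]
Op 10: C0 read [C0 read: already in M, no change] -> [M,I]
Op 11: C1 write [C1 write: invalidate ['C0=M'] -> C1=M] -> [I,M]
Op 12: C0 read [C0 read from I: others=['C1=M'] -> C0=S, others downsized to S] -> [S,S]
  -> First S state at op 12; remaining ops need not be traced.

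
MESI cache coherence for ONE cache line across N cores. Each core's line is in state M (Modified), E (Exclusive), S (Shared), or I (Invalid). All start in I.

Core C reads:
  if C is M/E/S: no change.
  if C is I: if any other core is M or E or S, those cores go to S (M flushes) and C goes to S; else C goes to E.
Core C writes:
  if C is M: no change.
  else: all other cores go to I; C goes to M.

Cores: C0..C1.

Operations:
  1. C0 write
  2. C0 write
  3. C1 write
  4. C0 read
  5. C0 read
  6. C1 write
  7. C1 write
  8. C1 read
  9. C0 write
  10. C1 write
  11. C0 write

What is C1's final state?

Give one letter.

Op 1: C0 write [C0 write: invalidate none -> C0=M] -> [M,I]
Op 2: C0 write [C0 write: already M (modified), no change] -> [M,I]
Op 3: C1 write [C1 write: invalidate ['C0=M'] -> C1=M] -> [I,M]
Op 4: C0 read [C0 read from I: others=['C1=M'] -> C0=S, others downsized to S] -> [S,S]
Op 5: C0 read [C0 read: already in S, no change] -> [S,S]
Op 6: C1 write [C1 write: invalidate ['C0=S'] -> C1=M] -> [I,M]
Op 7: C1 write [C1 write: already M (modified), no change] -> [I,M]
Op 8: C1 read [C1 read: already in M, no change] -> [I,M]
Op 9: C0 write [C0 write: invalidate ['C1=M'] -> C0=M] -> [M,I]
Op 10: C1 write [C1 write: invalidate ['C0=M'] -> C1=M] -> [I,M]
Op 11: C0 write [C0 write: invalidate ['C1=M'] -> C0=M] -> [M,I]

Answer: I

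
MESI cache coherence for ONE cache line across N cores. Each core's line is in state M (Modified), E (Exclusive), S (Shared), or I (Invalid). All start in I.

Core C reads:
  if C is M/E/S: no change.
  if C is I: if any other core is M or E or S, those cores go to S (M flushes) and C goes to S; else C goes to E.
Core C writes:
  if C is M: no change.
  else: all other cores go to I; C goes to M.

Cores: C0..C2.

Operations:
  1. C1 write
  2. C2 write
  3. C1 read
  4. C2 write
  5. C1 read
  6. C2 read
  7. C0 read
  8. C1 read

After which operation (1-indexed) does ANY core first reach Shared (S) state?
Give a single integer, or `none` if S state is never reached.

Op 1: C1 write [C1 write: invalidate none -> C1=M] -> [I,M,I]
Op 2: C2 write [C2 write: invalidate ['C1=M'] -> C2=M] -> [I,I,M]
Op 3: C1 read [C1 read from I: others=['C2=M'] -> C1=S, others downsized to S] -> [I,S,S]
  -> First S state at op 3; remaining ops need not be traced.

Answer: 3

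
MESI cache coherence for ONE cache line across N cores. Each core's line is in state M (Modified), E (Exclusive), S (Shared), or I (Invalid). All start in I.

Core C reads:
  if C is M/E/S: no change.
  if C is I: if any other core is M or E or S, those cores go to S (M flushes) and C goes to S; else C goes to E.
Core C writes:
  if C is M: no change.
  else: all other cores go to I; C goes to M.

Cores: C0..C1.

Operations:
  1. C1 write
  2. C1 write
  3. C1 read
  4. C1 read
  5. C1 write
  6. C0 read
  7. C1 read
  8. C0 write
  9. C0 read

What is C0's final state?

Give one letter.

Answer: M

Derivation:
Op 1: C1 write [C1 write: invalidate none -> C1=M] -> [I,M]
Op 2: C1 write [C1 write: already M (modified), no change] -> [I,M]
Op 3: C1 read [C1 read: already in M, no change] -> [I,M]
Op 4: C1 read [C1 read: already in M, no change] -> [I,M]
Op 5: C1 write [C1 write: already M (modified), no change] -> [I,M]
Op 6: C0 read [C0 read from I: others=['C1=M'] -> C0=S, others downsized to S] -> [S,S]
Op 7: C1 read [C1 read: already in S, no change] -> [S,S]
Op 8: C0 write [C0 write: invalidate ['C1=S'] -> C0=M] -> [M,I]
Op 9: C0 read [C0 read: already in M, no change] -> [M,I]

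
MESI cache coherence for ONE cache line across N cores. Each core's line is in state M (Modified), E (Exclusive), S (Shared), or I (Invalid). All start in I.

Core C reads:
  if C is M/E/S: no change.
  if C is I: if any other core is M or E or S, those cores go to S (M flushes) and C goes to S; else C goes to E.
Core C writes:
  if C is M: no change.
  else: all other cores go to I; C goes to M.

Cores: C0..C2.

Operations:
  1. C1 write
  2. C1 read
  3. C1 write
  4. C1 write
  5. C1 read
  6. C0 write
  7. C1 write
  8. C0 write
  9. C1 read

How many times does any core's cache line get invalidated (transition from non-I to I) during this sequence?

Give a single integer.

Answer: 3

Derivation:
Op 1: C1 write [C1 write: invalidate none -> C1=M] -> [I,M,I] (invalidations this op: 0; running total: 0)
Op 2: C1 read [C1 read: already in M, no change] -> [I,M,I] (invalidations this op: 0; running total: 0)
Op 3: C1 write [C1 write: already M (modified), no change] -> [I,M,I] (invalidations this op: 0; running total: 0)
Op 4: C1 write [C1 write: already M (modified), no change] -> [I,M,I] (invalidations this op: 0; running total: 0)
Op 5: C1 read [C1 read: already in M, no change] -> [I,M,I] (invalidations this op: 0; running total: 0)
Op 6: C0 write [C0 write: invalidate ['C1=M'] -> C0=M] -> [M,I,I] (invalidations this op: 1; running total: 1)
Op 7: C1 write [C1 write: invalidate ['C0=M'] -> C1=M] -> [I,M,I] (invalidations this op: 1; running total: 2)
Op 8: C0 write [C0 write: invalidate ['C1=M'] -> C0=M] -> [M,I,I] (invalidations this op: 1; running total: 3)
Op 9: C1 read [C1 read from I: others=['C0=M'] -> C1=S, others downsized to S] -> [S,S,I] (invalidations this op: 0; running total: 3)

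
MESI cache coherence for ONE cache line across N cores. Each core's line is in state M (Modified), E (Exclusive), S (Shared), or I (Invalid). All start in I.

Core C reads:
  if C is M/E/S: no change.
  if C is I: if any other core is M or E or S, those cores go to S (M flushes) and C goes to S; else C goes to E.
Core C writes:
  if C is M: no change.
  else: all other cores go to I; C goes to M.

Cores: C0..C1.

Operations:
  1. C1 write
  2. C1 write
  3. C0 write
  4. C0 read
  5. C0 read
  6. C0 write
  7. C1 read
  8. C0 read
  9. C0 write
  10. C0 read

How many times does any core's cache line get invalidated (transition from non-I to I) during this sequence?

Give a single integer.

Answer: 2

Derivation:
Op 1: C1 write [C1 write: invalidate none -> C1=M] -> [I,M] (invalidations this op: 0; running total: 0)
Op 2: C1 write [C1 write: already M (modified), no change] -> [I,M] (invalidations this op: 0; running total: 0)
Op 3: C0 write [C0 write: invalidate ['C1=M'] -> C0=M] -> [M,I] (invalidations this op: 1; running total: 1)
Op 4: C0 read [C0 read: already in M, no change] -> [M,I] (invalidations this op: 0; running total: 1)
Op 5: C0 read [C0 read: already in M, no change] -> [M,I] (invalidations this op: 0; running total: 1)
Op 6: C0 write [C0 write: already M (modified), no change] -> [M,I] (invalidations this op: 0; running total: 1)
Op 7: C1 read [C1 read from I: others=['C0=M'] -> C1=S, others downsized to S] -> [S,S] (invalidations this op: 0; running total: 1)
Op 8: C0 read [C0 read: already in S, no change] -> [S,S] (invalidations this op: 0; running total: 1)
Op 9: C0 write [C0 write: invalidate ['C1=S'] -> C0=M] -> [M,I] (invalidations this op: 1; running total: 2)
Op 10: C0 read [C0 read: already in M, no change] -> [M,I] (invalidations this op: 0; running total: 2)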